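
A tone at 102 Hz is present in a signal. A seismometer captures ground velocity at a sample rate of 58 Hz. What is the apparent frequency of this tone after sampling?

14 Hz

102 Hz mod fs = 44 Hz.
44 Hz > fs/2 = 29 Hz, folds to fs − 44 Hz = 14 Hz.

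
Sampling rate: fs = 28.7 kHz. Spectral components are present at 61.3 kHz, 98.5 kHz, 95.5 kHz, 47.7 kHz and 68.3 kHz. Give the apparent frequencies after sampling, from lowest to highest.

fs/2 = 14.35 kHz.
61.3 kHz mod fs = 3.9 kHz.
3.9 kHz ≤ fs/2 = 14.35 kHz, appears at 3.9 kHz.
98.5 kHz mod fs = 12.4 kHz.
12.4 kHz ≤ fs/2 = 14.35 kHz, appears at 12.4 kHz.
95.5 kHz mod fs = 9.4 kHz.
9.4 kHz ≤ fs/2 = 14.35 kHz, appears at 9.4 kHz.
47.7 kHz mod fs = 19 kHz.
19 kHz > fs/2 = 14.35 kHz, folds to fs − 19 kHz = 9.7 kHz.
68.3 kHz mod fs = 10.9 kHz.
10.9 kHz ≤ fs/2 = 14.35 kHz, appears at 10.9 kHz.
Distinct values: {3.9 kHz, 9.4 kHz, 9.7 kHz, 10.9 kHz, 12.4 kHz}.

3.9 kHz, 9.4 kHz, 9.7 kHz, 10.9 kHz, 12.4 kHz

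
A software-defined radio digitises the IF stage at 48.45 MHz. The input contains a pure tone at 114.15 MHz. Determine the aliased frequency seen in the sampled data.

114.15 MHz mod fs = 17.25 MHz.
17.25 MHz ≤ fs/2 = 24.225 MHz, appears at 17.25 MHz.

17.25 MHz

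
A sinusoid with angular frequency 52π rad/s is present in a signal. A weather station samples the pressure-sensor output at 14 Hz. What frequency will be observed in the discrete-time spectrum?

2 Hz

ω = 52π rad/s → f = ω/(2π) = 26 Hz.
26 Hz mod fs = 12 Hz.
12 Hz > fs/2 = 7 Hz, folds to fs − 12 Hz = 2 Hz.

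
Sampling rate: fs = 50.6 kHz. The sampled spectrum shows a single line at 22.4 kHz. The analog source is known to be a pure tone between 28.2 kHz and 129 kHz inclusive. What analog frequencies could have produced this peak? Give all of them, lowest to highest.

28.2 kHz, 73 kHz, 78.8 kHz, 123.6 kHz

Frequencies that alias to 22.4 kHz are k·fs ± 22.4 kHz for integer k ≥ 0.
k=0: 22.4 kHz.
k=1: 28.2 kHz, 73 kHz.
k=2: 78.8 kHz, 123.6 kHz.
k=3: 129.4 kHz, 174.2 kHz.
Within [28.2 kHz, 129 kHz]: 28.2 kHz, 73 kHz, 78.8 kHz, 123.6 kHz.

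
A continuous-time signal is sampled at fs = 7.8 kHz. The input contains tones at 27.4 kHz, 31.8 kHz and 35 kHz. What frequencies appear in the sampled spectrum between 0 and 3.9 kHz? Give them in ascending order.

fs/2 = 3.9 kHz.
27.4 kHz mod fs = 4 kHz.
4 kHz > fs/2 = 3.9 kHz, folds to fs − 4 kHz = 3.8 kHz.
31.8 kHz mod fs = 0.6 kHz.
0.6 kHz ≤ fs/2 = 3.9 kHz, appears at 0.6 kHz.
35 kHz mod fs = 3.8 kHz.
3.8 kHz ≤ fs/2 = 3.9 kHz, appears at 3.8 kHz.
Distinct values: {0.6 kHz, 3.8 kHz}.

0.6 kHz, 3.8 kHz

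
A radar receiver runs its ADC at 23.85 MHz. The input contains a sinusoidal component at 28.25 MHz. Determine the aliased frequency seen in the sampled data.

4.4 MHz

28.25 MHz mod fs = 4.4 MHz.
4.4 MHz ≤ fs/2 = 11.925 MHz, appears at 4.4 MHz.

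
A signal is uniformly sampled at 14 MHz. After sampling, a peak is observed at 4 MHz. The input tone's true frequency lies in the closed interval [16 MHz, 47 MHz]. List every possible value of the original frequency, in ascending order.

Frequencies that alias to 4 MHz are k·fs ± 4 MHz for integer k ≥ 0.
k=0: 4 MHz.
k=1: 10 MHz, 18 MHz.
k=2: 24 MHz, 32 MHz.
k=3: 38 MHz, 46 MHz.
k=4: 52 MHz, 60 MHz.
Within [16 MHz, 47 MHz]: 18 MHz, 24 MHz, 32 MHz, 38 MHz, 46 MHz.

18 MHz, 24 MHz, 32 MHz, 38 MHz, 46 MHz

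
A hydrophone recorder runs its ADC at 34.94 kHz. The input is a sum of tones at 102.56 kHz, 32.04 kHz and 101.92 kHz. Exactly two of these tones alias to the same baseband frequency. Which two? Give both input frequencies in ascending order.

32.04 kHz, 101.92 kHz

fs/2 = 17.47 kHz.
102.56 kHz mod fs = 32.68 kHz.
32.68 kHz > fs/2 = 17.47 kHz, folds to fs − 32.68 kHz = 2.26 kHz.
32.04 kHz > fs/2 = 17.47 kHz, folds to fs − 32.04 kHz = 2.9 kHz.
101.92 kHz mod fs = 32.04 kHz.
32.04 kHz > fs/2 = 17.47 kHz, folds to fs − 32.04 kHz = 2.9 kHz.
32.04 kHz and 101.92 kHz both map to 2.9 kHz.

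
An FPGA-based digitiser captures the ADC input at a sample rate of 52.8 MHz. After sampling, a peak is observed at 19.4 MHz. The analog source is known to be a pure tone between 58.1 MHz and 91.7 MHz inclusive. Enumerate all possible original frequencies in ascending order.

72.2 MHz, 86.2 MHz

Frequencies that alias to 19.4 MHz are k·fs ± 19.4 MHz for integer k ≥ 0.
k=0: 19.4 MHz.
k=1: 33.4 MHz, 72.2 MHz.
k=2: 86.2 MHz, 125 MHz.
k=3: 139 MHz, 177.8 MHz.
Within [58.1 MHz, 91.7 MHz]: 72.2 MHz, 86.2 MHz.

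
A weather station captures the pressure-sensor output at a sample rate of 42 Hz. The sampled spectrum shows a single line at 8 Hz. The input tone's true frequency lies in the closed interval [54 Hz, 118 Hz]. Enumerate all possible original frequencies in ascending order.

76 Hz, 92 Hz, 118 Hz

Frequencies that alias to 8 Hz are k·fs ± 8 Hz for integer k ≥ 0.
k=0: 8 Hz.
k=1: 34 Hz, 50 Hz.
k=2: 76 Hz, 92 Hz.
k=3: 118 Hz, 134 Hz.
k=4: 160 Hz, 176 Hz.
Within [54 Hz, 118 Hz]: 76 Hz, 92 Hz, 118 Hz.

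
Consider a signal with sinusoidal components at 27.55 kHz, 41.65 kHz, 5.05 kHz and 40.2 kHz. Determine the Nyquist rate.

83.3 kHz

Highest-frequency component: 41.65 kHz.
Nyquist rate = 2 × 41.65 kHz = 83.3 kHz.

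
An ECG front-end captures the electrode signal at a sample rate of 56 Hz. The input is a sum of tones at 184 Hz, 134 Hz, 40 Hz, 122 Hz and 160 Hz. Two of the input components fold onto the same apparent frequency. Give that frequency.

16 Hz

fs/2 = 28 Hz.
184 Hz mod fs = 16 Hz.
16 Hz ≤ fs/2 = 28 Hz, appears at 16 Hz.
134 Hz mod fs = 22 Hz.
22 Hz ≤ fs/2 = 28 Hz, appears at 22 Hz.
40 Hz > fs/2 = 28 Hz, folds to fs − 40 Hz = 16 Hz.
122 Hz mod fs = 10 Hz.
10 Hz ≤ fs/2 = 28 Hz, appears at 10 Hz.
160 Hz mod fs = 48 Hz.
48 Hz > fs/2 = 28 Hz, folds to fs − 48 Hz = 8 Hz.
40 Hz and 184 Hz both map to 16 Hz.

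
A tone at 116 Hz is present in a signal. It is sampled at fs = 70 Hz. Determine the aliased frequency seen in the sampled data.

116 Hz mod fs = 46 Hz.
46 Hz > fs/2 = 35 Hz, folds to fs − 46 Hz = 24 Hz.

24 Hz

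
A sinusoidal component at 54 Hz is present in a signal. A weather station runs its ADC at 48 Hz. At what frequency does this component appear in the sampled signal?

6 Hz

54 Hz mod fs = 6 Hz.
6 Hz ≤ fs/2 = 24 Hz, appears at 6 Hz.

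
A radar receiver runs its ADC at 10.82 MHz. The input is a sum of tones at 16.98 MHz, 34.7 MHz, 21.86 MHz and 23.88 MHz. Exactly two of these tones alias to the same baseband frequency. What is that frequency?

2.24 MHz

fs/2 = 5.41 MHz.
16.98 MHz mod fs = 6.16 MHz.
6.16 MHz > fs/2 = 5.41 MHz, folds to fs − 6.16 MHz = 4.66 MHz.
34.7 MHz mod fs = 2.24 MHz.
2.24 MHz ≤ fs/2 = 5.41 MHz, appears at 2.24 MHz.
21.86 MHz mod fs = 0.22 MHz.
0.22 MHz ≤ fs/2 = 5.41 MHz, appears at 0.22 MHz.
23.88 MHz mod fs = 2.24 MHz.
2.24 MHz ≤ fs/2 = 5.41 MHz, appears at 2.24 MHz.
23.88 MHz and 34.7 MHz both map to 2.24 MHz.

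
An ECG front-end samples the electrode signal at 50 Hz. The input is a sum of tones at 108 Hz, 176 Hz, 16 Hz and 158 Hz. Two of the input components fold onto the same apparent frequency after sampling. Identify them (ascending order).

fs/2 = 25 Hz.
108 Hz mod fs = 8 Hz.
8 Hz ≤ fs/2 = 25 Hz, appears at 8 Hz.
176 Hz mod fs = 26 Hz.
26 Hz > fs/2 = 25 Hz, folds to fs − 26 Hz = 24 Hz.
16 Hz ≤ fs/2 = 25 Hz, passes unchanged.
158 Hz mod fs = 8 Hz.
8 Hz ≤ fs/2 = 25 Hz, appears at 8 Hz.
108 Hz and 158 Hz both map to 8 Hz.

108 Hz, 158 Hz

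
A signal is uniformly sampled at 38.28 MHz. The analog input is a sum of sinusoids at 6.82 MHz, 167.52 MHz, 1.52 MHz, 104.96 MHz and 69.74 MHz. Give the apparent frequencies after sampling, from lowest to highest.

1.52 MHz, 6.82 MHz, 9.88 MHz, 14.4 MHz

fs/2 = 19.14 MHz.
6.82 MHz ≤ fs/2 = 19.14 MHz, passes unchanged.
167.52 MHz mod fs = 14.4 MHz.
14.4 MHz ≤ fs/2 = 19.14 MHz, appears at 14.4 MHz.
1.52 MHz ≤ fs/2 = 19.14 MHz, passes unchanged.
104.96 MHz mod fs = 28.4 MHz.
28.4 MHz > fs/2 = 19.14 MHz, folds to fs − 28.4 MHz = 9.88 MHz.
69.74 MHz mod fs = 31.46 MHz.
31.46 MHz > fs/2 = 19.14 MHz, folds to fs − 31.46 MHz = 6.82 MHz.
Distinct values: {1.52 MHz, 6.82 MHz, 9.88 MHz, 14.4 MHz}.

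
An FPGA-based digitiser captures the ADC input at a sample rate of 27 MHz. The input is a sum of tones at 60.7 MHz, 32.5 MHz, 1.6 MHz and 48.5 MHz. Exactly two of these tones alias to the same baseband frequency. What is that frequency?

5.5 MHz

fs/2 = 13.5 MHz.
60.7 MHz mod fs = 6.7 MHz.
6.7 MHz ≤ fs/2 = 13.5 MHz, appears at 6.7 MHz.
32.5 MHz mod fs = 5.5 MHz.
5.5 MHz ≤ fs/2 = 13.5 MHz, appears at 5.5 MHz.
1.6 MHz ≤ fs/2 = 13.5 MHz, passes unchanged.
48.5 MHz mod fs = 21.5 MHz.
21.5 MHz > fs/2 = 13.5 MHz, folds to fs − 21.5 MHz = 5.5 MHz.
32.5 MHz and 48.5 MHz both map to 5.5 MHz.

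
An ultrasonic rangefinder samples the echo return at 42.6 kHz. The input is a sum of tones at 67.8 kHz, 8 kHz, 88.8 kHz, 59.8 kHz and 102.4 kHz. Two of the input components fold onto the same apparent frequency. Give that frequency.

fs/2 = 21.3 kHz.
67.8 kHz mod fs = 25.2 kHz.
25.2 kHz > fs/2 = 21.3 kHz, folds to fs − 25.2 kHz = 17.4 kHz.
8 kHz ≤ fs/2 = 21.3 kHz, passes unchanged.
88.8 kHz mod fs = 3.6 kHz.
3.6 kHz ≤ fs/2 = 21.3 kHz, appears at 3.6 kHz.
59.8 kHz mod fs = 17.2 kHz.
17.2 kHz ≤ fs/2 = 21.3 kHz, appears at 17.2 kHz.
102.4 kHz mod fs = 17.2 kHz.
17.2 kHz ≤ fs/2 = 21.3 kHz, appears at 17.2 kHz.
59.8 kHz and 102.4 kHz both map to 17.2 kHz.

17.2 kHz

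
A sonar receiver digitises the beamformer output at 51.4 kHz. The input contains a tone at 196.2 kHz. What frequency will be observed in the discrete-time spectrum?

9.4 kHz

196.2 kHz mod fs = 42 kHz.
42 kHz > fs/2 = 25.7 kHz, folds to fs − 42 kHz = 9.4 kHz.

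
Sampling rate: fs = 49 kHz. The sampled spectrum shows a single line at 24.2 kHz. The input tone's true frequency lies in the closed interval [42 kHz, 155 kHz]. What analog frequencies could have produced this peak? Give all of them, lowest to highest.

Frequencies that alias to 24.2 kHz are k·fs ± 24.2 kHz for integer k ≥ 0.
k=0: 24.2 kHz.
k=1: 24.8 kHz, 73.2 kHz.
k=2: 73.8 kHz, 122.2 kHz.
k=3: 122.8 kHz, 171.2 kHz.
k=4: 171.8 kHz, 220.2 kHz.
Within [42 kHz, 155 kHz]: 73.2 kHz, 73.8 kHz, 122.2 kHz, 122.8 kHz.

73.2 kHz, 73.8 kHz, 122.2 kHz, 122.8 kHz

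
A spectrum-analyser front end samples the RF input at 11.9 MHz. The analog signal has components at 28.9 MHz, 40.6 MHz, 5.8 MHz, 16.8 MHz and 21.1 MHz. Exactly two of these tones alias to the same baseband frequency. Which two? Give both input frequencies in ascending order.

fs/2 = 5.95 MHz.
28.9 MHz mod fs = 5.1 MHz.
5.1 MHz ≤ fs/2 = 5.95 MHz, appears at 5.1 MHz.
40.6 MHz mod fs = 4.9 MHz.
4.9 MHz ≤ fs/2 = 5.95 MHz, appears at 4.9 MHz.
5.8 MHz ≤ fs/2 = 5.95 MHz, passes unchanged.
16.8 MHz mod fs = 4.9 MHz.
4.9 MHz ≤ fs/2 = 5.95 MHz, appears at 4.9 MHz.
21.1 MHz mod fs = 9.2 MHz.
9.2 MHz > fs/2 = 5.95 MHz, folds to fs − 9.2 MHz = 2.7 MHz.
16.8 MHz and 40.6 MHz both map to 4.9 MHz.

16.8 MHz, 40.6 MHz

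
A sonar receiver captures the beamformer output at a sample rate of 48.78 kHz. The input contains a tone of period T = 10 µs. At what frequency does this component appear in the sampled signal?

T = 10 µs → f = 1/T = 100 kHz.
100 kHz mod fs = 2.44 kHz.
2.44 kHz ≤ fs/2 = 24.39 kHz, appears at 2.44 kHz.

2.44 kHz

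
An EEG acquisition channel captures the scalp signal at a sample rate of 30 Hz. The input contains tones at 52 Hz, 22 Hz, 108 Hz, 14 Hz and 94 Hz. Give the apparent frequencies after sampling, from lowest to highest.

4 Hz, 8 Hz, 12 Hz, 14 Hz

fs/2 = 15 Hz.
52 Hz mod fs = 22 Hz.
22 Hz > fs/2 = 15 Hz, folds to fs − 22 Hz = 8 Hz.
22 Hz > fs/2 = 15 Hz, folds to fs − 22 Hz = 8 Hz.
108 Hz mod fs = 18 Hz.
18 Hz > fs/2 = 15 Hz, folds to fs − 18 Hz = 12 Hz.
14 Hz ≤ fs/2 = 15 Hz, passes unchanged.
94 Hz mod fs = 4 Hz.
4 Hz ≤ fs/2 = 15 Hz, appears at 4 Hz.
Distinct values: {4 Hz, 8 Hz, 12 Hz, 14 Hz}.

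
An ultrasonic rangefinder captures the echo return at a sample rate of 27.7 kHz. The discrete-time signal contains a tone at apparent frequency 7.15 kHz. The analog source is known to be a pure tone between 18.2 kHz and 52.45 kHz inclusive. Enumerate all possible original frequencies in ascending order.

Frequencies that alias to 7.15 kHz are k·fs ± 7.15 kHz for integer k ≥ 0.
k=0: 7.15 kHz.
k=1: 20.55 kHz, 34.85 kHz.
k=2: 48.25 kHz, 62.55 kHz.
k=3: 75.95 kHz, 90.25 kHz.
Within [18.2 kHz, 52.45 kHz]: 20.55 kHz, 34.85 kHz, 48.25 kHz.

20.55 kHz, 34.85 kHz, 48.25 kHz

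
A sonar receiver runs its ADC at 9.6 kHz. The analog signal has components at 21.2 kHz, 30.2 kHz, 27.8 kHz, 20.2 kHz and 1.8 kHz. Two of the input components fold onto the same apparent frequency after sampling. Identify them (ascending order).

20.2 kHz, 27.8 kHz

fs/2 = 4.8 kHz.
21.2 kHz mod fs = 2 kHz.
2 kHz ≤ fs/2 = 4.8 kHz, appears at 2 kHz.
30.2 kHz mod fs = 1.4 kHz.
1.4 kHz ≤ fs/2 = 4.8 kHz, appears at 1.4 kHz.
27.8 kHz mod fs = 8.6 kHz.
8.6 kHz > fs/2 = 4.8 kHz, folds to fs − 8.6 kHz = 1 kHz.
20.2 kHz mod fs = 1 kHz.
1 kHz ≤ fs/2 = 4.8 kHz, appears at 1 kHz.
1.8 kHz ≤ fs/2 = 4.8 kHz, passes unchanged.
20.2 kHz and 27.8 kHz both map to 1 kHz.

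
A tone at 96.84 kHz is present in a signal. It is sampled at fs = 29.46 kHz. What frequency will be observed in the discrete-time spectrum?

8.46 kHz

96.84 kHz mod fs = 8.46 kHz.
8.46 kHz ≤ fs/2 = 14.73 kHz, appears at 8.46 kHz.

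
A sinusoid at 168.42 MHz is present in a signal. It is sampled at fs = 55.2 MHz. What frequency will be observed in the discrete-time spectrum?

168.42 MHz mod fs = 2.82 MHz.
2.82 MHz ≤ fs/2 = 27.6 MHz, appears at 2.82 MHz.

2.82 MHz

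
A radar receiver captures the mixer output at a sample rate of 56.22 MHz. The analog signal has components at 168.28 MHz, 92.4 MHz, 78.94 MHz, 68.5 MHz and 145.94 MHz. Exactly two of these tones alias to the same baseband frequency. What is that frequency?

fs/2 = 28.11 MHz.
168.28 MHz mod fs = 55.84 MHz.
55.84 MHz > fs/2 = 28.11 MHz, folds to fs − 55.84 MHz = 0.38 MHz.
92.4 MHz mod fs = 36.18 MHz.
36.18 MHz > fs/2 = 28.11 MHz, folds to fs − 36.18 MHz = 20.04 MHz.
78.94 MHz mod fs = 22.72 MHz.
22.72 MHz ≤ fs/2 = 28.11 MHz, appears at 22.72 MHz.
68.5 MHz mod fs = 12.28 MHz.
12.28 MHz ≤ fs/2 = 28.11 MHz, appears at 12.28 MHz.
145.94 MHz mod fs = 33.5 MHz.
33.5 MHz > fs/2 = 28.11 MHz, folds to fs − 33.5 MHz = 22.72 MHz.
78.94 MHz and 145.94 MHz both map to 22.72 MHz.

22.72 MHz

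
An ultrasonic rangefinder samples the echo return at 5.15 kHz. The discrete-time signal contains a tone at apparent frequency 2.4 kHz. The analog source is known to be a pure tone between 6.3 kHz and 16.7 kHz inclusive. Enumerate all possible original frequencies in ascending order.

7.55 kHz, 7.9 kHz, 12.7 kHz, 13.05 kHz

Frequencies that alias to 2.4 kHz are k·fs ± 2.4 kHz for integer k ≥ 0.
k=0: 2.4 kHz.
k=1: 2.75 kHz, 7.55 kHz.
k=2: 7.9 kHz, 12.7 kHz.
k=3: 13.05 kHz, 17.85 kHz.
k=4: 18.2 kHz, 23 kHz.
Within [6.3 kHz, 16.7 kHz]: 7.55 kHz, 7.9 kHz, 12.7 kHz, 13.05 kHz.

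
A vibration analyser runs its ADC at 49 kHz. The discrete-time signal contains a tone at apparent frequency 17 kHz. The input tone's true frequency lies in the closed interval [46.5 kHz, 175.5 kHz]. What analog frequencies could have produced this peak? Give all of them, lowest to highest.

Frequencies that alias to 17 kHz are k·fs ± 17 kHz for integer k ≥ 0.
k=0: 17 kHz.
k=1: 32 kHz, 66 kHz.
k=2: 81 kHz, 115 kHz.
k=3: 130 kHz, 164 kHz.
k=4: 179 kHz, 213 kHz.
Within [46.5 kHz, 175.5 kHz]: 66 kHz, 81 kHz, 115 kHz, 130 kHz, 164 kHz.

66 kHz, 81 kHz, 115 kHz, 130 kHz, 164 kHz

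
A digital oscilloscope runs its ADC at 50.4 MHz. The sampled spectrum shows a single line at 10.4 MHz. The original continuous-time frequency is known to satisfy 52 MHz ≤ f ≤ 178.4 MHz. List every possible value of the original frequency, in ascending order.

Frequencies that alias to 10.4 MHz are k·fs ± 10.4 MHz for integer k ≥ 0.
k=0: 10.4 MHz.
k=1: 40 MHz, 60.8 MHz.
k=2: 90.4 MHz, 111.2 MHz.
k=3: 140.8 MHz, 161.6 MHz.
k=4: 191.2 MHz, 212 MHz.
Within [52 MHz, 178.4 MHz]: 60.8 MHz, 90.4 MHz, 111.2 MHz, 140.8 MHz, 161.6 MHz.

60.8 MHz, 90.4 MHz, 111.2 MHz, 140.8 MHz, 161.6 MHz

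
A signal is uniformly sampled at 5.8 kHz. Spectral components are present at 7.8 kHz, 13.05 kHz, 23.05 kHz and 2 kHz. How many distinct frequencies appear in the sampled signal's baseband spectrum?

fs/2 = 2.9 kHz.
7.8 kHz mod fs = 2 kHz.
2 kHz ≤ fs/2 = 2.9 kHz, appears at 2 kHz.
13.05 kHz mod fs = 1.45 kHz.
1.45 kHz ≤ fs/2 = 2.9 kHz, appears at 1.45 kHz.
23.05 kHz mod fs = 5.65 kHz.
5.65 kHz > fs/2 = 2.9 kHz, folds to fs − 5.65 kHz = 0.15 kHz.
2 kHz ≤ fs/2 = 2.9 kHz, passes unchanged.
Distinct values: {0.15 kHz, 1.45 kHz, 2 kHz} → 3.

3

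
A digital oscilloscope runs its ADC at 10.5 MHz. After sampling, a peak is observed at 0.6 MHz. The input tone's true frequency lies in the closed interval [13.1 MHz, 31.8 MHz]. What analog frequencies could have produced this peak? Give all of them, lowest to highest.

20.4 MHz, 21.6 MHz, 30.9 MHz

Frequencies that alias to 0.6 MHz are k·fs ± 0.6 MHz for integer k ≥ 0.
k=0: 0.6 MHz.
k=1: 9.9 MHz, 11.1 MHz.
k=2: 20.4 MHz, 21.6 MHz.
k=3: 30.9 MHz, 32.1 MHz.
k=4: 41.4 MHz, 42.6 MHz.
Within [13.1 MHz, 31.8 MHz]: 20.4 MHz, 21.6 MHz, 30.9 MHz.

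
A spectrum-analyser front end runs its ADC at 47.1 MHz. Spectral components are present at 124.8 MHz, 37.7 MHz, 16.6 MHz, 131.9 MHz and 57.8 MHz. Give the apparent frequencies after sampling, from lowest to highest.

9.4 MHz, 10.7 MHz, 16.5 MHz, 16.6 MHz

fs/2 = 23.55 MHz.
124.8 MHz mod fs = 30.6 MHz.
30.6 MHz > fs/2 = 23.55 MHz, folds to fs − 30.6 MHz = 16.5 MHz.
37.7 MHz > fs/2 = 23.55 MHz, folds to fs − 37.7 MHz = 9.4 MHz.
16.6 MHz ≤ fs/2 = 23.55 MHz, passes unchanged.
131.9 MHz mod fs = 37.7 MHz.
37.7 MHz > fs/2 = 23.55 MHz, folds to fs − 37.7 MHz = 9.4 MHz.
57.8 MHz mod fs = 10.7 MHz.
10.7 MHz ≤ fs/2 = 23.55 MHz, appears at 10.7 MHz.
Distinct values: {9.4 MHz, 10.7 MHz, 16.5 MHz, 16.6 MHz}.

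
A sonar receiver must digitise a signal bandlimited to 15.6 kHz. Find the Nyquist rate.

31.2 kHz

Nyquist rate = 2 × 15.6 kHz = 31.2 kHz.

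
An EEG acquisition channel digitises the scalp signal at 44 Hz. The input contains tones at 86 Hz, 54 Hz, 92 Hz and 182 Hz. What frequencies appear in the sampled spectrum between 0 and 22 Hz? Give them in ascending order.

fs/2 = 22 Hz.
86 Hz mod fs = 42 Hz.
42 Hz > fs/2 = 22 Hz, folds to fs − 42 Hz = 2 Hz.
54 Hz mod fs = 10 Hz.
10 Hz ≤ fs/2 = 22 Hz, appears at 10 Hz.
92 Hz mod fs = 4 Hz.
4 Hz ≤ fs/2 = 22 Hz, appears at 4 Hz.
182 Hz mod fs = 6 Hz.
6 Hz ≤ fs/2 = 22 Hz, appears at 6 Hz.
Distinct values: {2 Hz, 4 Hz, 6 Hz, 10 Hz}.

2 Hz, 4 Hz, 6 Hz, 10 Hz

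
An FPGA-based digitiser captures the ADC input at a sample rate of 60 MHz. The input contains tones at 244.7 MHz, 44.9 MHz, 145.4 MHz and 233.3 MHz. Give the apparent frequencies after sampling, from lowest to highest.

4.7 MHz, 6.7 MHz, 15.1 MHz, 25.4 MHz

fs/2 = 30 MHz.
244.7 MHz mod fs = 4.7 MHz.
4.7 MHz ≤ fs/2 = 30 MHz, appears at 4.7 MHz.
44.9 MHz > fs/2 = 30 MHz, folds to fs − 44.9 MHz = 15.1 MHz.
145.4 MHz mod fs = 25.4 MHz.
25.4 MHz ≤ fs/2 = 30 MHz, appears at 25.4 MHz.
233.3 MHz mod fs = 53.3 MHz.
53.3 MHz > fs/2 = 30 MHz, folds to fs − 53.3 MHz = 6.7 MHz.
Distinct values: {4.7 MHz, 6.7 MHz, 15.1 MHz, 25.4 MHz}.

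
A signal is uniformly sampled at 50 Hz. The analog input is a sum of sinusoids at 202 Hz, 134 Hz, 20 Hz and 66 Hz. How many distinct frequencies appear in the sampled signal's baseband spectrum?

3

fs/2 = 25 Hz.
202 Hz mod fs = 2 Hz.
2 Hz ≤ fs/2 = 25 Hz, appears at 2 Hz.
134 Hz mod fs = 34 Hz.
34 Hz > fs/2 = 25 Hz, folds to fs − 34 Hz = 16 Hz.
20 Hz ≤ fs/2 = 25 Hz, passes unchanged.
66 Hz mod fs = 16 Hz.
16 Hz ≤ fs/2 = 25 Hz, appears at 16 Hz.
Distinct values: {2 Hz, 16 Hz, 20 Hz} → 3.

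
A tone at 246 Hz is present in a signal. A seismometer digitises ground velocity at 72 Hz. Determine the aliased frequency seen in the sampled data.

30 Hz

246 Hz mod fs = 30 Hz.
30 Hz ≤ fs/2 = 36 Hz, appears at 30 Hz.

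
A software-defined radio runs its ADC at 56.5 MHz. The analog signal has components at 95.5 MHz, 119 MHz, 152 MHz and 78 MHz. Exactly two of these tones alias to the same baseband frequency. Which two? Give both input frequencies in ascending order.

95.5 MHz, 152 MHz

fs/2 = 28.25 MHz.
95.5 MHz mod fs = 39 MHz.
39 MHz > fs/2 = 28.25 MHz, folds to fs − 39 MHz = 17.5 MHz.
119 MHz mod fs = 6 MHz.
6 MHz ≤ fs/2 = 28.25 MHz, appears at 6 MHz.
152 MHz mod fs = 39 MHz.
39 MHz > fs/2 = 28.25 MHz, folds to fs − 39 MHz = 17.5 MHz.
78 MHz mod fs = 21.5 MHz.
21.5 MHz ≤ fs/2 = 28.25 MHz, appears at 21.5 MHz.
95.5 MHz and 152 MHz both map to 17.5 MHz.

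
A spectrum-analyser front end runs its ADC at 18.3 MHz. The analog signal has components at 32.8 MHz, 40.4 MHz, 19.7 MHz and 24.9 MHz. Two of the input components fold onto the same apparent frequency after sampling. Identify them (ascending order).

32.8 MHz, 40.4 MHz

fs/2 = 9.15 MHz.
32.8 MHz mod fs = 14.5 MHz.
14.5 MHz > fs/2 = 9.15 MHz, folds to fs − 14.5 MHz = 3.8 MHz.
40.4 MHz mod fs = 3.8 MHz.
3.8 MHz ≤ fs/2 = 9.15 MHz, appears at 3.8 MHz.
19.7 MHz mod fs = 1.4 MHz.
1.4 MHz ≤ fs/2 = 9.15 MHz, appears at 1.4 MHz.
24.9 MHz mod fs = 6.6 MHz.
6.6 MHz ≤ fs/2 = 9.15 MHz, appears at 6.6 MHz.
32.8 MHz and 40.4 MHz both map to 3.8 MHz.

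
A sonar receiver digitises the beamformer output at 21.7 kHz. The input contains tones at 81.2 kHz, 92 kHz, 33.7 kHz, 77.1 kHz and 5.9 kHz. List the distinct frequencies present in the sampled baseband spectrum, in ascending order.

fs/2 = 10.85 kHz.
81.2 kHz mod fs = 16.1 kHz.
16.1 kHz > fs/2 = 10.85 kHz, folds to fs − 16.1 kHz = 5.6 kHz.
92 kHz mod fs = 5.2 kHz.
5.2 kHz ≤ fs/2 = 10.85 kHz, appears at 5.2 kHz.
33.7 kHz mod fs = 12 kHz.
12 kHz > fs/2 = 10.85 kHz, folds to fs − 12 kHz = 9.7 kHz.
77.1 kHz mod fs = 12 kHz.
12 kHz > fs/2 = 10.85 kHz, folds to fs − 12 kHz = 9.7 kHz.
5.9 kHz ≤ fs/2 = 10.85 kHz, passes unchanged.
Distinct values: {5.2 kHz, 5.6 kHz, 5.9 kHz, 9.7 kHz}.

5.2 kHz, 5.6 kHz, 5.9 kHz, 9.7 kHz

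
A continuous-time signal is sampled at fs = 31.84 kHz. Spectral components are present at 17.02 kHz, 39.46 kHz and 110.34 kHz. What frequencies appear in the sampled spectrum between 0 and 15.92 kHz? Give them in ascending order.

7.62 kHz, 14.82 kHz

fs/2 = 15.92 kHz.
17.02 kHz > fs/2 = 15.92 kHz, folds to fs − 17.02 kHz = 14.82 kHz.
39.46 kHz mod fs = 7.62 kHz.
7.62 kHz ≤ fs/2 = 15.92 kHz, appears at 7.62 kHz.
110.34 kHz mod fs = 14.82 kHz.
14.82 kHz ≤ fs/2 = 15.92 kHz, appears at 14.82 kHz.
Distinct values: {7.62 kHz, 14.82 kHz}.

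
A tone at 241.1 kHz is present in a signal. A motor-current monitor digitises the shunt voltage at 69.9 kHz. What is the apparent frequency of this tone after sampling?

241.1 kHz mod fs = 31.4 kHz.
31.4 kHz ≤ fs/2 = 34.95 kHz, appears at 31.4 kHz.

31.4 kHz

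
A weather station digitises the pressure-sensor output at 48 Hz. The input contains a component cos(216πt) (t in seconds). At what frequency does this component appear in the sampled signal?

12 Hz

ω = 216π rad/s → f = ω/(2π) = 108 Hz.
108 Hz mod fs = 12 Hz.
12 Hz ≤ fs/2 = 24 Hz, appears at 12 Hz.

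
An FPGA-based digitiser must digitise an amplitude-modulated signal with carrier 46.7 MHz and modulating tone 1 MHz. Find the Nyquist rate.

95.4 MHz

AM sidebands sit at fc ± fm = 45.7 MHz and 47.7 MHz.
Highest-frequency component: 47.7 MHz.
Nyquist rate = 2 × 47.7 MHz = 95.4 MHz.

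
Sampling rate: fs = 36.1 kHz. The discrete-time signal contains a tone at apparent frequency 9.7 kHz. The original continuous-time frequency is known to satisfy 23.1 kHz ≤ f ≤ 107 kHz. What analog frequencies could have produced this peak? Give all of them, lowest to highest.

26.4 kHz, 45.8 kHz, 62.5 kHz, 81.9 kHz, 98.6 kHz

Frequencies that alias to 9.7 kHz are k·fs ± 9.7 kHz for integer k ≥ 0.
k=0: 9.7 kHz.
k=1: 26.4 kHz, 45.8 kHz.
k=2: 62.5 kHz, 81.9 kHz.
k=3: 98.6 kHz, 118 kHz.
k=4: 134.7 kHz, 154.1 kHz.
Within [23.1 kHz, 107 kHz]: 26.4 kHz, 45.8 kHz, 62.5 kHz, 81.9 kHz, 98.6 kHz.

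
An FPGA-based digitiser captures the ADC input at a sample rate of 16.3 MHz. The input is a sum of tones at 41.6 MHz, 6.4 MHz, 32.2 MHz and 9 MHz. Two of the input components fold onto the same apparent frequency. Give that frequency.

fs/2 = 8.15 MHz.
41.6 MHz mod fs = 9 MHz.
9 MHz > fs/2 = 8.15 MHz, folds to fs − 9 MHz = 7.3 MHz.
6.4 MHz ≤ fs/2 = 8.15 MHz, passes unchanged.
32.2 MHz mod fs = 15.9 MHz.
15.9 MHz > fs/2 = 8.15 MHz, folds to fs − 15.9 MHz = 0.4 MHz.
9 MHz > fs/2 = 8.15 MHz, folds to fs − 9 MHz = 7.3 MHz.
9 MHz and 41.6 MHz both map to 7.3 MHz.

7.3 MHz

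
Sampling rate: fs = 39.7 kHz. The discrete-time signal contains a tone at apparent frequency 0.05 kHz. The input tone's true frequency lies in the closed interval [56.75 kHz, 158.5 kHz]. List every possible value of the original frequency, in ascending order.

Frequencies that alias to 0.05 kHz are k·fs ± 0.05 kHz for integer k ≥ 0.
k=0: 0.05 kHz.
k=1: 39.65 kHz, 39.75 kHz.
k=2: 79.35 kHz, 79.45 kHz.
k=3: 119.05 kHz, 119.15 kHz.
k=4: 158.75 kHz, 158.85 kHz.
Within [56.75 kHz, 158.5 kHz]: 79.35 kHz, 79.45 kHz, 119.05 kHz, 119.15 kHz.

79.35 kHz, 79.45 kHz, 119.05 kHz, 119.15 kHz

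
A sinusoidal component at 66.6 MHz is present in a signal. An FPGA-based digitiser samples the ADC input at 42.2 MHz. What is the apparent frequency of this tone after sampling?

66.6 MHz mod fs = 24.4 MHz.
24.4 MHz > fs/2 = 21.1 MHz, folds to fs − 24.4 MHz = 17.8 MHz.

17.8 MHz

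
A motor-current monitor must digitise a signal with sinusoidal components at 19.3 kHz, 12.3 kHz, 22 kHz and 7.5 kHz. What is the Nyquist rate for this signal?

Highest-frequency component: 22 kHz.
Nyquist rate = 2 × 22 kHz = 44 kHz.

44 kHz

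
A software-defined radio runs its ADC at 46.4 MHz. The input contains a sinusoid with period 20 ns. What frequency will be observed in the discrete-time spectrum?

3.6 MHz

T = 20 ns → f = 1/T = 50 MHz.
50 MHz mod fs = 3.6 MHz.
3.6 MHz ≤ fs/2 = 23.2 MHz, appears at 3.6 MHz.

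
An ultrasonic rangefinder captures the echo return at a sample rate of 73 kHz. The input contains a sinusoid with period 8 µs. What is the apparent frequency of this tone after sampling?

T = 8 µs → f = 1/T = 125 kHz.
125 kHz mod fs = 52 kHz.
52 kHz > fs/2 = 36.5 kHz, folds to fs − 52 kHz = 21 kHz.

21 kHz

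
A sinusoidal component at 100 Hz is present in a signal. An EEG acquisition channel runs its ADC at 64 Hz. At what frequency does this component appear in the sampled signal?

28 Hz

100 Hz mod fs = 36 Hz.
36 Hz > fs/2 = 32 Hz, folds to fs − 36 Hz = 28 Hz.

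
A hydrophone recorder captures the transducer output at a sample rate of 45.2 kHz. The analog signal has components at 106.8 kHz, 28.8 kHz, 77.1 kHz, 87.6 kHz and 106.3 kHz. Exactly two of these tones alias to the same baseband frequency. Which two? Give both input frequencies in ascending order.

fs/2 = 22.6 kHz.
106.8 kHz mod fs = 16.4 kHz.
16.4 kHz ≤ fs/2 = 22.6 kHz, appears at 16.4 kHz.
28.8 kHz > fs/2 = 22.6 kHz, folds to fs − 28.8 kHz = 16.4 kHz.
77.1 kHz mod fs = 31.9 kHz.
31.9 kHz > fs/2 = 22.6 kHz, folds to fs − 31.9 kHz = 13.3 kHz.
87.6 kHz mod fs = 42.4 kHz.
42.4 kHz > fs/2 = 22.6 kHz, folds to fs − 42.4 kHz = 2.8 kHz.
106.3 kHz mod fs = 15.9 kHz.
15.9 kHz ≤ fs/2 = 22.6 kHz, appears at 15.9 kHz.
28.8 kHz and 106.8 kHz both map to 16.4 kHz.

28.8 kHz, 106.8 kHz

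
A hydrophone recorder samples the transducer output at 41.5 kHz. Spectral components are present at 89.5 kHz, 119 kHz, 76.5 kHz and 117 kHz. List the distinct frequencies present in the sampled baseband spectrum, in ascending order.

fs/2 = 20.75 kHz.
89.5 kHz mod fs = 6.5 kHz.
6.5 kHz ≤ fs/2 = 20.75 kHz, appears at 6.5 kHz.
119 kHz mod fs = 36 kHz.
36 kHz > fs/2 = 20.75 kHz, folds to fs − 36 kHz = 5.5 kHz.
76.5 kHz mod fs = 35 kHz.
35 kHz > fs/2 = 20.75 kHz, folds to fs − 35 kHz = 6.5 kHz.
117 kHz mod fs = 34 kHz.
34 kHz > fs/2 = 20.75 kHz, folds to fs − 34 kHz = 7.5 kHz.
Distinct values: {5.5 kHz, 6.5 kHz, 7.5 kHz}.

5.5 kHz, 6.5 kHz, 7.5 kHz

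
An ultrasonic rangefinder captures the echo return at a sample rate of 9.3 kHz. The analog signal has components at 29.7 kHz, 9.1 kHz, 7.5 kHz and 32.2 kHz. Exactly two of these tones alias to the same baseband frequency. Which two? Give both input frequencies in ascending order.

7.5 kHz, 29.7 kHz

fs/2 = 4.65 kHz.
29.7 kHz mod fs = 1.8 kHz.
1.8 kHz ≤ fs/2 = 4.65 kHz, appears at 1.8 kHz.
9.1 kHz > fs/2 = 4.65 kHz, folds to fs − 9.1 kHz = 0.2 kHz.
7.5 kHz > fs/2 = 4.65 kHz, folds to fs − 7.5 kHz = 1.8 kHz.
32.2 kHz mod fs = 4.3 kHz.
4.3 kHz ≤ fs/2 = 4.65 kHz, appears at 4.3 kHz.
7.5 kHz and 29.7 kHz both map to 1.8 kHz.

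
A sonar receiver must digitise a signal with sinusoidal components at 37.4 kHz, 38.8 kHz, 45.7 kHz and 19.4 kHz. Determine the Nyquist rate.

91.4 kHz

Highest-frequency component: 45.7 kHz.
Nyquist rate = 2 × 45.7 kHz = 91.4 kHz.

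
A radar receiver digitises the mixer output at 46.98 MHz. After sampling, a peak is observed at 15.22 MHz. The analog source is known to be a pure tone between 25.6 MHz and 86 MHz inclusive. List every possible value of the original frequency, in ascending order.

Frequencies that alias to 15.22 MHz are k·fs ± 15.22 MHz for integer k ≥ 0.
k=0: 15.22 MHz.
k=1: 31.76 MHz, 62.2 MHz.
k=2: 78.74 MHz, 109.18 MHz.
k=3: 125.72 MHz, 156.16 MHz.
Within [25.6 MHz, 86 MHz]: 31.76 MHz, 62.2 MHz, 78.74 MHz.

31.76 MHz, 62.2 MHz, 78.74 MHz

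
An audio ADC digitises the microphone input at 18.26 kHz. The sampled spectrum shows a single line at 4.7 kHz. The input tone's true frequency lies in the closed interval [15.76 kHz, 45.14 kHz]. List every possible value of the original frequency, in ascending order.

22.96 kHz, 31.82 kHz, 41.22 kHz

Frequencies that alias to 4.7 kHz are k·fs ± 4.7 kHz for integer k ≥ 0.
k=0: 4.7 kHz.
k=1: 13.56 kHz, 22.96 kHz.
k=2: 31.82 kHz, 41.22 kHz.
k=3: 50.08 kHz, 59.48 kHz.
Within [15.76 kHz, 45.14 kHz]: 22.96 kHz, 31.82 kHz, 41.22 kHz.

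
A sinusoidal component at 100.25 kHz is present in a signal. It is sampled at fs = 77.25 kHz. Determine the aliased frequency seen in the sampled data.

23 kHz

100.25 kHz mod fs = 23 kHz.
23 kHz ≤ fs/2 = 38.625 kHz, appears at 23 kHz.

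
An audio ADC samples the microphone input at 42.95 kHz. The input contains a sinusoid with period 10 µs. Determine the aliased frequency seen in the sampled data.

14.1 kHz

T = 10 µs → f = 1/T = 100 kHz.
100 kHz mod fs = 14.1 kHz.
14.1 kHz ≤ fs/2 = 21.475 kHz, appears at 14.1 kHz.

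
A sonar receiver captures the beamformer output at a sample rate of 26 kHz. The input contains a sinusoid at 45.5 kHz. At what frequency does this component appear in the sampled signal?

6.5 kHz

45.5 kHz mod fs = 19.5 kHz.
19.5 kHz > fs/2 = 13 kHz, folds to fs − 19.5 kHz = 6.5 kHz.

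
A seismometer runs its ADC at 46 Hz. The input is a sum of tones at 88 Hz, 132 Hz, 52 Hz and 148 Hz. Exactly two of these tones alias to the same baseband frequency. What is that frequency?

6 Hz

fs/2 = 23 Hz.
88 Hz mod fs = 42 Hz.
42 Hz > fs/2 = 23 Hz, folds to fs − 42 Hz = 4 Hz.
132 Hz mod fs = 40 Hz.
40 Hz > fs/2 = 23 Hz, folds to fs − 40 Hz = 6 Hz.
52 Hz mod fs = 6 Hz.
6 Hz ≤ fs/2 = 23 Hz, appears at 6 Hz.
148 Hz mod fs = 10 Hz.
10 Hz ≤ fs/2 = 23 Hz, appears at 10 Hz.
52 Hz and 132 Hz both map to 6 Hz.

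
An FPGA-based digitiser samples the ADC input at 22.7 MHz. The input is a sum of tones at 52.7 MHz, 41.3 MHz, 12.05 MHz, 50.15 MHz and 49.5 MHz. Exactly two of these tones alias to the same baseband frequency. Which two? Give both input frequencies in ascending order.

fs/2 = 11.35 MHz.
52.7 MHz mod fs = 7.3 MHz.
7.3 MHz ≤ fs/2 = 11.35 MHz, appears at 7.3 MHz.
41.3 MHz mod fs = 18.6 MHz.
18.6 MHz > fs/2 = 11.35 MHz, folds to fs − 18.6 MHz = 4.1 MHz.
12.05 MHz > fs/2 = 11.35 MHz, folds to fs − 12.05 MHz = 10.65 MHz.
50.15 MHz mod fs = 4.75 MHz.
4.75 MHz ≤ fs/2 = 11.35 MHz, appears at 4.75 MHz.
49.5 MHz mod fs = 4.1 MHz.
4.1 MHz ≤ fs/2 = 11.35 MHz, appears at 4.1 MHz.
41.3 MHz and 49.5 MHz both map to 4.1 MHz.

41.3 MHz, 49.5 MHz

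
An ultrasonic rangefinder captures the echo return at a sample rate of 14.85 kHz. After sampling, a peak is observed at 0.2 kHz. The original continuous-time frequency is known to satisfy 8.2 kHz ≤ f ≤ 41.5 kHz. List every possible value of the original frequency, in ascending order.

14.65 kHz, 15.05 kHz, 29.5 kHz, 29.9 kHz

Frequencies that alias to 0.2 kHz are k·fs ± 0.2 kHz for integer k ≥ 0.
k=0: 0.2 kHz.
k=1: 14.65 kHz, 15.05 kHz.
k=2: 29.5 kHz, 29.9 kHz.
k=3: 44.35 kHz, 44.75 kHz.
Within [8.2 kHz, 41.5 kHz]: 14.65 kHz, 15.05 kHz, 29.5 kHz, 29.9 kHz.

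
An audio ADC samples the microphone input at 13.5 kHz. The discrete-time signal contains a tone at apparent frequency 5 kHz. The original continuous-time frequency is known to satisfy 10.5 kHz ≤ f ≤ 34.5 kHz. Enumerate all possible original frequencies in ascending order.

Frequencies that alias to 5 kHz are k·fs ± 5 kHz for integer k ≥ 0.
k=0: 5 kHz.
k=1: 8.5 kHz, 18.5 kHz.
k=2: 22 kHz, 32 kHz.
k=3: 35.5 kHz, 45.5 kHz.
Within [10.5 kHz, 34.5 kHz]: 18.5 kHz, 22 kHz, 32 kHz.

18.5 kHz, 22 kHz, 32 kHz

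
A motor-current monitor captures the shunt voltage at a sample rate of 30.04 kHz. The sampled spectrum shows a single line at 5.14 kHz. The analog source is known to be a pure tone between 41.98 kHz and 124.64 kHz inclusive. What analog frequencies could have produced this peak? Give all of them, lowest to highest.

Frequencies that alias to 5.14 kHz are k·fs ± 5.14 kHz for integer k ≥ 0.
k=0: 5.14 kHz.
k=1: 24.9 kHz, 35.18 kHz.
k=2: 54.94 kHz, 65.22 kHz.
k=3: 84.98 kHz, 95.26 kHz.
k=4: 115.02 kHz, 125.3 kHz.
k=5: 145.06 kHz, 155.34 kHz.
Within [41.98 kHz, 124.64 kHz]: 54.94 kHz, 65.22 kHz, 84.98 kHz, 95.26 kHz, 115.02 kHz.

54.94 kHz, 65.22 kHz, 84.98 kHz, 95.26 kHz, 115.02 kHz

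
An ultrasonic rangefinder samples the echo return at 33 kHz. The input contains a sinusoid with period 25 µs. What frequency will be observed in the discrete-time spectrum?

7 kHz

T = 25 µs → f = 1/T = 40 kHz.
40 kHz mod fs = 7 kHz.
7 kHz ≤ fs/2 = 16.5 kHz, appears at 7 kHz.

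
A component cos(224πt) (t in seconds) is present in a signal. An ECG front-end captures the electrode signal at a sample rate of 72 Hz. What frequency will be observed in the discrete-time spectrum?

32 Hz

ω = 224π rad/s → f = ω/(2π) = 112 Hz.
112 Hz mod fs = 40 Hz.
40 Hz > fs/2 = 36 Hz, folds to fs − 40 Hz = 32 Hz.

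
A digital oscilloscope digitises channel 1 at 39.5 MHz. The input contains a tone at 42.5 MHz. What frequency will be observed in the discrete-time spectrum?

3 MHz

42.5 MHz mod fs = 3 MHz.
3 MHz ≤ fs/2 = 19.75 MHz, appears at 3 MHz.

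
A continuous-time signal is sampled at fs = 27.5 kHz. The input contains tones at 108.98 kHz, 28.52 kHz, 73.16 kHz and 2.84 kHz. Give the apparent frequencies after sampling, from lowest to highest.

fs/2 = 13.75 kHz.
108.98 kHz mod fs = 26.48 kHz.
26.48 kHz > fs/2 = 13.75 kHz, folds to fs − 26.48 kHz = 1.02 kHz.
28.52 kHz mod fs = 1.02 kHz.
1.02 kHz ≤ fs/2 = 13.75 kHz, appears at 1.02 kHz.
73.16 kHz mod fs = 18.16 kHz.
18.16 kHz > fs/2 = 13.75 kHz, folds to fs − 18.16 kHz = 9.34 kHz.
2.84 kHz ≤ fs/2 = 13.75 kHz, passes unchanged.
Distinct values: {1.02 kHz, 2.84 kHz, 9.34 kHz}.

1.02 kHz, 2.84 kHz, 9.34 kHz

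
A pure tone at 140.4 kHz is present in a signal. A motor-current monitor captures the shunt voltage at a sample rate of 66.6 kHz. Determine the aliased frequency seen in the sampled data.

140.4 kHz mod fs = 7.2 kHz.
7.2 kHz ≤ fs/2 = 33.3 kHz, appears at 7.2 kHz.

7.2 kHz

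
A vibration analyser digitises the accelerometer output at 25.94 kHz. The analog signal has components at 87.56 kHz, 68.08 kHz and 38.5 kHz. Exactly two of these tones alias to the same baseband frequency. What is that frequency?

fs/2 = 12.97 kHz.
87.56 kHz mod fs = 9.74 kHz.
9.74 kHz ≤ fs/2 = 12.97 kHz, appears at 9.74 kHz.
68.08 kHz mod fs = 16.2 kHz.
16.2 kHz > fs/2 = 12.97 kHz, folds to fs − 16.2 kHz = 9.74 kHz.
38.5 kHz mod fs = 12.56 kHz.
12.56 kHz ≤ fs/2 = 12.97 kHz, appears at 12.56 kHz.
68.08 kHz and 87.56 kHz both map to 9.74 kHz.

9.74 kHz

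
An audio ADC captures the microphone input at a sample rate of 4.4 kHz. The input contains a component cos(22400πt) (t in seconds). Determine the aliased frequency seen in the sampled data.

ω = 22400π rad/s → f = ω/(2π) = 11200 Hz = 11.2 kHz.
11.2 kHz mod fs = 2.4 kHz.
2.4 kHz > fs/2 = 2.2 kHz, folds to fs − 2.4 kHz = 2 kHz.

2 kHz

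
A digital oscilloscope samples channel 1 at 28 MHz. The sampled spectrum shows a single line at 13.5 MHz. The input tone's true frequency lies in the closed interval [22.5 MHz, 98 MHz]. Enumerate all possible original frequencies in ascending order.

41.5 MHz, 42.5 MHz, 69.5 MHz, 70.5 MHz, 97.5 MHz

Frequencies that alias to 13.5 MHz are k·fs ± 13.5 MHz for integer k ≥ 0.
k=0: 13.5 MHz.
k=1: 14.5 MHz, 41.5 MHz.
k=2: 42.5 MHz, 69.5 MHz.
k=3: 70.5 MHz, 97.5 MHz.
k=4: 98.5 MHz, 125.5 MHz.
Within [22.5 MHz, 98 MHz]: 41.5 MHz, 42.5 MHz, 69.5 MHz, 70.5 MHz, 97.5 MHz.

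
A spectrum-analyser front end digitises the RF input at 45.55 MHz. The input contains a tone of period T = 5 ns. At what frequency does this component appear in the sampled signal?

T = 5 ns → f = 1/T = 200 MHz.
200 MHz mod fs = 17.8 MHz.
17.8 MHz ≤ fs/2 = 22.775 MHz, appears at 17.8 MHz.

17.8 MHz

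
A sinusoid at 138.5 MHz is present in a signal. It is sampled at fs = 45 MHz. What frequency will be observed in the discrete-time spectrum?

3.5 MHz

138.5 MHz mod fs = 3.5 MHz.
3.5 MHz ≤ fs/2 = 22.5 MHz, appears at 3.5 MHz.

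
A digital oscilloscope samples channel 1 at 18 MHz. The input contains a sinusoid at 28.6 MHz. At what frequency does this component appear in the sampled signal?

28.6 MHz mod fs = 10.6 MHz.
10.6 MHz > fs/2 = 9 MHz, folds to fs − 10.6 MHz = 7.4 MHz.

7.4 MHz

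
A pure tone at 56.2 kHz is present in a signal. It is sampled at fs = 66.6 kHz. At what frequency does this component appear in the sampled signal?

56.2 kHz > fs/2 = 33.3 kHz, folds to fs − 56.2 kHz = 10.4 kHz.

10.4 kHz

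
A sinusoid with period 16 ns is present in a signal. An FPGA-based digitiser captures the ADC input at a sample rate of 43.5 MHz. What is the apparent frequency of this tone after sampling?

19 MHz

T = 16 ns → f = 1/T = 62.5 MHz.
62.5 MHz mod fs = 19 MHz.
19 MHz ≤ fs/2 = 21.75 MHz, appears at 19 MHz.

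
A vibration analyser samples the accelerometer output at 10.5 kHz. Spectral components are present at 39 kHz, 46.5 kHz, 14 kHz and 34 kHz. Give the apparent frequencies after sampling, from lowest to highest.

2.5 kHz, 3 kHz, 3.5 kHz, 4.5 kHz

fs/2 = 5.25 kHz.
39 kHz mod fs = 7.5 kHz.
7.5 kHz > fs/2 = 5.25 kHz, folds to fs − 7.5 kHz = 3 kHz.
46.5 kHz mod fs = 4.5 kHz.
4.5 kHz ≤ fs/2 = 5.25 kHz, appears at 4.5 kHz.
14 kHz mod fs = 3.5 kHz.
3.5 kHz ≤ fs/2 = 5.25 kHz, appears at 3.5 kHz.
34 kHz mod fs = 2.5 kHz.
2.5 kHz ≤ fs/2 = 5.25 kHz, appears at 2.5 kHz.
Distinct values: {2.5 kHz, 3 kHz, 3.5 kHz, 4.5 kHz}.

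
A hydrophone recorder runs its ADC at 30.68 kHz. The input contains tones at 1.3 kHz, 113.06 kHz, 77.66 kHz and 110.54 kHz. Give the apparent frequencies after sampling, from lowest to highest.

1.3 kHz, 9.66 kHz, 12.18 kHz, 14.38 kHz

fs/2 = 15.34 kHz.
1.3 kHz ≤ fs/2 = 15.34 kHz, passes unchanged.
113.06 kHz mod fs = 21.02 kHz.
21.02 kHz > fs/2 = 15.34 kHz, folds to fs − 21.02 kHz = 9.66 kHz.
77.66 kHz mod fs = 16.3 kHz.
16.3 kHz > fs/2 = 15.34 kHz, folds to fs − 16.3 kHz = 14.38 kHz.
110.54 kHz mod fs = 18.5 kHz.
18.5 kHz > fs/2 = 15.34 kHz, folds to fs − 18.5 kHz = 12.18 kHz.
Distinct values: {1.3 kHz, 9.66 kHz, 12.18 kHz, 14.38 kHz}.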